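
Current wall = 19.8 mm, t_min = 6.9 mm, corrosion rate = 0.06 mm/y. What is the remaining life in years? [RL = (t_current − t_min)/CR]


Apply the remaining-life relation: RL = (t_current − t_min) / CR
RL = (19.8 − 6.9) / 0.06 = 12.9 / 0.06 = 215.0 years

215.0 years


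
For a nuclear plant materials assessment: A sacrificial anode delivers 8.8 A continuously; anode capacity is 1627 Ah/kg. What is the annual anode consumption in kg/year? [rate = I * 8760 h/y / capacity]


Annual consumption = current * hours per year / capacity
Rate = 8.8 * 8760 / 1627 = 47.4 kg/year

47.4 kg/year


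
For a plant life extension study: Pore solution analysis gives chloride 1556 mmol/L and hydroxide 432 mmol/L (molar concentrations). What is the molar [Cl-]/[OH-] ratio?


Threshold parameter = [Cl-] / [OH-] (molar basis; both in mmol/L, so units cancel)
Ratio = 1556 / 432 = 3.6

3.6


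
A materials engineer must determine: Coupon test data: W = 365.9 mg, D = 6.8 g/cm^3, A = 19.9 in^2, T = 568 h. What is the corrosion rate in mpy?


Apply the mpy weight-loss relation: CR = 534 * W / (D * A * T)
Numerator: 534 * 365.9 = 195390.6
Denominator: 6.8 * 19.9 * 568 = 76861.76
CR = 195390.6 / 76861.76 = 2.542 mpy

2.542 mpy


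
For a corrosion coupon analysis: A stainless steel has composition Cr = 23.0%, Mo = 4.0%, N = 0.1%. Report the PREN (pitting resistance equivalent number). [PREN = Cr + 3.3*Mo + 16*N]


Apply the PREN formula: PREN = Cr + 3.3*Mo + 16*N
PREN = 23.0 + 3.3*4.0 + 16*0.1
PREN = 23.0 + 13.2 + 1.6 = 37.8

37.8


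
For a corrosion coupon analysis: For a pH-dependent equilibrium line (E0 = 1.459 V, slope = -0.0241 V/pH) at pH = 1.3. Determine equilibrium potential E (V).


Apply the Pourbaix line equation: E = E0 + slope*pH
E = 1.459 + (-0.0241)*1.3 = 1.459 + (-0.03133) = 1.42767 V
Rounded to 3 decimal places: E = 1.428 V

1.428 V


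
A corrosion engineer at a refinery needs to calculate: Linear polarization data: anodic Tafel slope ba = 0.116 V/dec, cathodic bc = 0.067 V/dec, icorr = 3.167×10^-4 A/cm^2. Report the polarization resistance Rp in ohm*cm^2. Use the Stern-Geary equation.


Apply the Stern-Geary equation: Rp = ba*bc / (2.303*icorr*(ba+bc))
ba*bc = 0.116*0.067 = 0.007772
ba+bc = 0.183; 2.303*icorr*(ba+bc) = 2.303*3.167×10^-4*0.183 = 1.334729×10^-4
Rp = 0.007772 / 1.334729×10^-4 = 58.2 ohm*cm^2

58.2 ohm*cm^2


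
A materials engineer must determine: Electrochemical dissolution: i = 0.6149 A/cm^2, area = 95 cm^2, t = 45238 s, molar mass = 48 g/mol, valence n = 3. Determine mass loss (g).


Apply Faraday's law: m = i*A*t*M / (n*F)
Total charge passed Q = i*A*t = 0.6149*95*45238 = 2642600.389 C
m = Q*M/(n*F) = 2642600.389*48/(3*96485) = 438.21948 g

438.21948 g


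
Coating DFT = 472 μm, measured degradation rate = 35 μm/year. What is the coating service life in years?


Service life = thickness / degradation rate
Life = 472 / 35 = 13.5 years

13.5 years


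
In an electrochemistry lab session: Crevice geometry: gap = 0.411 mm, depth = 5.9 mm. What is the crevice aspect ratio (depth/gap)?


Aspect ratio = depth / gap
Ratio = 5.9 / 0.411 = 14.4

14.4


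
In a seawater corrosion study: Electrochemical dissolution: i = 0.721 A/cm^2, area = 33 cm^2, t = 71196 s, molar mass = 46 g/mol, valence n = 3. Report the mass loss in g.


Apply Faraday's law: m = i*A*t*M / (n*F)
Total charge passed Q = i*A*t = 0.721*33*71196 = 1693966.428 C
m = Q*M/(n*F) = 1693966.428*46/(3*96485) = 269.20404 g

269.20404 g


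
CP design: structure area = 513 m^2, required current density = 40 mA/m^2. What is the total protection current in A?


I = area * current density, then convert mA → A (÷1000)
I = 513 * 40 / 1000 = 20.52 A

20.52 A


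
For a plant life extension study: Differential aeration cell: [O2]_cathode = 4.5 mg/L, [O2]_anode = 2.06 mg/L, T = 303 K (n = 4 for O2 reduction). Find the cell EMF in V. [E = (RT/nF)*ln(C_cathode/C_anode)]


Apply the Nernst concentration-cell relation: E = (RT/nF)*ln(C_cathode/C_anode)
RT/nF = 8.314*303/(4*96485) = 0.00652729 V
ln(4.5/2.06) = 0.78137
E = 0.00652729 * 0.78137 = 0.0051 V

0.0051 V


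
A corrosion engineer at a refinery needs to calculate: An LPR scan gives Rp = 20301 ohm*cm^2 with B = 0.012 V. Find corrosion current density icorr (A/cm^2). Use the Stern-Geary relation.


Apply the Stern-Geary relation: icorr = B / Rp
icorr = 0.012 / 20301 = 5.911×10^-7 A/cm^2

5.911×10^-7 A/cm^2


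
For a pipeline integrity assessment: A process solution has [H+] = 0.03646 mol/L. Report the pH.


pH = −log10[H+]
pH = −log10(0.03646) = 1.44

1.44


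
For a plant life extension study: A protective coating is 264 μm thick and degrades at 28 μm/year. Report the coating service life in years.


Service life = thickness / degradation rate
Life = 264 / 28 = 9.4 years

9.4 years


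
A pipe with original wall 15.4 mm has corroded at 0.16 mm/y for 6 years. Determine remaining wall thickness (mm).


Remaining wall = original − CR × time
t = 15.4 − 0.16*6 = 15.4 − 0.96 = 14.44 mm

14.44 mm


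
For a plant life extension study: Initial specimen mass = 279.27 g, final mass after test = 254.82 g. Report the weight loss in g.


Weight loss = initial − final
WL = 279.27 − 254.82 = 24.45 g

24.45 g


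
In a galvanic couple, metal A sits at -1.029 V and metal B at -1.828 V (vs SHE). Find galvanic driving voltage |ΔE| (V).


Driving voltage is the absolute potential difference.
|ΔE| = |-1.029 − (-1.828)| = 0.799 V

0.799 V


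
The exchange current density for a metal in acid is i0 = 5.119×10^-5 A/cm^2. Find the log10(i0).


i0 = 5.119×10^-5 A/cm^2
log10(i0) = -4.291

-4.291


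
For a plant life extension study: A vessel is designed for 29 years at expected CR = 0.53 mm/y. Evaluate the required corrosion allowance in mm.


Corrosion allowance = CR × design life
CA = 0.53 * 29 = 15.37 mm

15.37 mm


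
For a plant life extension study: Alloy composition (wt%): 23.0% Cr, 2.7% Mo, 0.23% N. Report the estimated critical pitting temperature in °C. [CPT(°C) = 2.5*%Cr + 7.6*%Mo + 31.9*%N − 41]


Apply the ASTM G48 empirical CPT estimate: CPT(°C) = 2.5*%Cr + 7.6*%Mo + 31.9*%N − 41
2.5*23.0 = 57.5; 7.6*2.7 = 20.52; 31.9*0.23 = 7.337
CPT = 57.5 + 20.52 + 7.337 − 41 = 44.357 °C
Rounded to 0.1 °C: CPT ≈ 44.4 °C

44.4 °C


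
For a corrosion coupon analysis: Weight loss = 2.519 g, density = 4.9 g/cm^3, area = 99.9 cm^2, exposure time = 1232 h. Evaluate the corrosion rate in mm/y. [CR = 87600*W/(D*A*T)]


Apply the mm/y weight-loss relation: CR = 87600 * W / (D * A * T)
Numerator: 87600 * 2.519 = 220664.4
Denominator: 4.9 * 99.9 * 1232 = 603076.32
CR = 220664.4 / 603076.32 = 0.3659 mm/y

0.3659 mm/y


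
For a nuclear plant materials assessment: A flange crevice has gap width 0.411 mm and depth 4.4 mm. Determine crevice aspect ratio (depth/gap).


Aspect ratio = depth / gap
Ratio = 4.4 / 0.411 = 10.7

10.7


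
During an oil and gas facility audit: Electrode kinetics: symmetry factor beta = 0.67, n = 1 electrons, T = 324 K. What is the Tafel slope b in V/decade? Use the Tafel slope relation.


Apply the Tafel slope relation: b = 2.303*R*T/(beta*n*F)
Numerator: 2.303 * 8.314 * 324 = 6203.67
Denominator: 0.67 * 1 * 96485 = 64644.95
b = 6203.67 / 64644.95 = 0.096 V/decade

0.096 V/decade


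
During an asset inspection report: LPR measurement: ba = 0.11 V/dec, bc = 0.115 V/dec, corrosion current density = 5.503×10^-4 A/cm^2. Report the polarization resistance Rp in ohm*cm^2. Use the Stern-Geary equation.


Apply the Stern-Geary equation: Rp = ba*bc / (2.303*icorr*(ba+bc))
ba*bc = 0.11*0.115 = 0.01265
ba+bc = 0.225; 2.303*icorr*(ba+bc) = 2.303*5.503×10^-4*0.225 = 2.851517×10^-4
Rp = 0.01265 / 2.851517×10^-4 = 44.4 ohm*cm^2

44.4 ohm*cm^2


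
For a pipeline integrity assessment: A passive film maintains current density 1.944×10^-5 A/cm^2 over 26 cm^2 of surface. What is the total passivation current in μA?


I = i_pass * A, then convert A → μA (×10^6)
I = 1.944×10^-5 * 26 * 10^6 = 505.44 μA

505.44 μA


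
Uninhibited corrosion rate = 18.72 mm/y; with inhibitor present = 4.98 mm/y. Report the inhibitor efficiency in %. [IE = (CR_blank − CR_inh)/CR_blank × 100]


Apply the inhibitor-efficiency definition: IE = (CR_blank − CR_inh)/CR_blank × 100
IE = (18.72 − 4.98) / 18.72 × 100
IE = 13.74 / 18.72 × 100 = 73.4 %

73.4 %


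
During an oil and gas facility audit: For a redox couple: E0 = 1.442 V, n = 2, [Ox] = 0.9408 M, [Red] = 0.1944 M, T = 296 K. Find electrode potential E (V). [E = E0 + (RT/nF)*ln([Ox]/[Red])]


Apply the Nernst equation: E = E0 + (RT/nF)*ln([Ox]/[Red])
Step 1: RT/nF = 8.314*296/(2*96485) = 0.01275299 V
Step 2: [Ox]/[Red] = 0.9408/0.1944 = 4.839506
Step 3: ln(4.839506) = 1.576813
Step 4: correction = 0.01275299 * 1.576813 = 0.02 V
E = 1.442 + 0.02 = 1.462 V

1.462 V


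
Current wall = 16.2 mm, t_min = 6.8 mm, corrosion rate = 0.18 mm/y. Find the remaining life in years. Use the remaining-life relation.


Apply the remaining-life relation: RL = (t_current − t_min) / CR
RL = (16.2 − 6.8) / 0.18 = 9.4 / 0.18 = 52.2 years

52.2 years


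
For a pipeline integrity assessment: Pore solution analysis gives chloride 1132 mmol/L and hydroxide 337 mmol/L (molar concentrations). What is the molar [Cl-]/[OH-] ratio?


Threshold parameter = [Cl-] / [OH-] (molar basis; both in mmol/L, so units cancel)
Ratio = 1132 / 337 = 3.36

3.36


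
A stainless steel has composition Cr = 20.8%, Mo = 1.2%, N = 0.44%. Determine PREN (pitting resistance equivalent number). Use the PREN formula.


Apply the PREN formula: PREN = Cr + 3.3*Mo + 16*N
PREN = 20.8 + 3.3*1.2 + 16*0.44
PREN = 20.8 + 3.96 + 7.04 = 31.8

31.8


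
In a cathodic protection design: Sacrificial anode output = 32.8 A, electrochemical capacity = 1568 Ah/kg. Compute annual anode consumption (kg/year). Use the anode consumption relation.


Annual consumption = current * hours per year / capacity
Rate = 32.8 * 8760 / 1568 = 183.2 kg/year

183.2 kg/year


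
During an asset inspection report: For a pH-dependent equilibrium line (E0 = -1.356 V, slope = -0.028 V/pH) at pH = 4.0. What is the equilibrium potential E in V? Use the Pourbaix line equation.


Apply the Pourbaix line equation: E = E0 + slope*pH
E = -1.356 + (-0.028)*4.0 = -1.356 + (-0.112) = -1.468 V
Rounded to 3 decimal places: E = -1.468 V

-1.468 V


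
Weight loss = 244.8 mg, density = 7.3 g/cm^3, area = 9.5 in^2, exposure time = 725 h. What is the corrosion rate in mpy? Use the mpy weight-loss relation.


Apply the mpy weight-loss relation: CR = 534 * W / (D * A * T)
Numerator: 534 * 244.8 = 130723.2
Denominator: 7.3 * 9.5 * 725 = 50278.75
CR = 130723.2 / 50278.75 = 2.6 mpy

2.6 mpy


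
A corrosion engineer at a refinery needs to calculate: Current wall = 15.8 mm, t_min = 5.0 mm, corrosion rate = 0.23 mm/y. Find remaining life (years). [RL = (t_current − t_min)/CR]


Apply the remaining-life relation: RL = (t_current − t_min) / CR
RL = (15.8 − 5.0) / 0.23 = 10.8 / 0.23 = 47.0 years

47.0 years


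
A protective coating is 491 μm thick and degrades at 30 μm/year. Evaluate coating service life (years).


Service life = thickness / degradation rate
Life = 491 / 30 = 16.4 years

16.4 years


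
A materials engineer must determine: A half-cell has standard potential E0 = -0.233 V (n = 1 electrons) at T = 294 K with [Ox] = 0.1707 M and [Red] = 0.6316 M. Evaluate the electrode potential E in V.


Apply the Nernst equation: E = E0 + (RT/nF)*ln([Ox]/[Red])
Step 1: RT/nF = 8.314*294/(1*96485) = 0.02533364 V
Step 2: [Ox]/[Red] = 0.1707/0.6316 = 0.270266
Step 3: ln(0.270266) = -1.308349
Step 4: correction = 0.02533364 * -1.308349 = -0.033 V
E = -0.233 + -0.033 = -0.266 V

-0.266 V


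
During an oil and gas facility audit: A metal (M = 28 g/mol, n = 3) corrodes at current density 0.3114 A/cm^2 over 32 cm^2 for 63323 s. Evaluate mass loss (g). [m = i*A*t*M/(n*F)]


Apply Faraday's law: m = i*A*t*M / (n*F)
Total charge passed Q = i*A*t = 0.3114*32*63323 = 631001.0304 C
m = Q*M/(n*F) = 631001.0304*28/(3*96485) = 61.039 g

61.039 g


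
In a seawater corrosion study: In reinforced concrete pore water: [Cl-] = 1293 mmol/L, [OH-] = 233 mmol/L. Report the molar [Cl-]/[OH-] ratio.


Threshold parameter = [Cl-] / [OH-] (molar basis; both in mmol/L, so units cancel)
Ratio = 1293 / 233 = 5.55

5.55


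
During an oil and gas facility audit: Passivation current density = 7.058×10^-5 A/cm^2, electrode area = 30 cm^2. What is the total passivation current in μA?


I = i_pass * A, then convert A → μA (×10^6)
I = 7.058×10^-5 * 30 * 10^6 = 2117.4 μA

2117.4 μA


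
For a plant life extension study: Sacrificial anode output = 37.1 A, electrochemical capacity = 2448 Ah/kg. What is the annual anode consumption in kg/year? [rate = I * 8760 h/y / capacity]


Annual consumption = current * hours per year / capacity
Rate = 37.1 * 8760 / 2448 = 132.8 kg/year

132.8 kg/year


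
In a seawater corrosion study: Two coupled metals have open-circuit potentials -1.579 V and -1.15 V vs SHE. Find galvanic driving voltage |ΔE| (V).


Driving voltage is the absolute potential difference.
|ΔE| = |-1.579 − (-1.15)| = 0.429 V

0.429 V


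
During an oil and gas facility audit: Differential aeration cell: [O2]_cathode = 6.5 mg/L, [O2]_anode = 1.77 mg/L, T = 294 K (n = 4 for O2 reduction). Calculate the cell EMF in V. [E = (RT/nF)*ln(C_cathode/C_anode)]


Apply the Nernst concentration-cell relation: E = (RT/nF)*ln(C_cathode/C_anode)
RT/nF = 8.314*294/(4*96485) = 0.00633341 V
ln(6.5/1.77) = 1.30082
E = 0.00633341 * 1.30082 = 0.00824 V

0.00824 V


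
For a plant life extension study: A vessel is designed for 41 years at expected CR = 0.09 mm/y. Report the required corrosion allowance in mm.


Corrosion allowance = CR × design life
CA = 0.09 * 41 = 3.69 mm

3.69 mm


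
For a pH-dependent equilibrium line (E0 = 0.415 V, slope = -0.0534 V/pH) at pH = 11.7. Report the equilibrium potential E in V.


Apply the Pourbaix line equation: E = E0 + slope*pH
E = 0.415 + (-0.0534)*11.7 = 0.415 + (-0.62478) = -0.20978 V
Rounded to 4 decimal places: E = -0.2098 V

-0.2098 V


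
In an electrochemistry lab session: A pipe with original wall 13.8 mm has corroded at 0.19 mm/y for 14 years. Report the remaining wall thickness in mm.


Remaining wall = original − CR × time
t = 13.8 − 0.19*14 = 13.8 − 2.66 = 11.14 mm

11.14 mm


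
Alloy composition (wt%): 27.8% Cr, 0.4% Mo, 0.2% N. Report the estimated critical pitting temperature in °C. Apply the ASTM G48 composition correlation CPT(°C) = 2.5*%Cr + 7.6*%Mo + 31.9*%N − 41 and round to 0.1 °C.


Apply the ASTM G48 empirical CPT estimate: CPT(°C) = 2.5*%Cr + 7.6*%Mo + 31.9*%N − 41
2.5*27.8 = 69.5; 7.6*0.4 = 3.04; 31.9*0.2 = 6.38
CPT = 69.5 + 3.04 + 6.38 − 41 = 37.92 °C
Rounded to 0.1 °C: CPT ≈ 37.9 °C

37.9 °C


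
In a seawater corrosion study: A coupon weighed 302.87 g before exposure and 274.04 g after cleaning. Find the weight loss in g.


Weight loss = initial − final
WL = 302.87 − 274.04 = 28.83 g

28.83 g


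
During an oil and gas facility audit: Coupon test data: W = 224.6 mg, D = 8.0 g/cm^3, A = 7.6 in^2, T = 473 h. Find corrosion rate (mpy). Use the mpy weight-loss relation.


Apply the mpy weight-loss relation: CR = 534 * W / (D * A * T)
Numerator: 534 * 224.6 = 119936.4
Denominator: 8.0 * 7.6 * 473 = 28758.4
CR = 119936.4 / 28758.4 = 4.17048 mpy

4.17048 mpy


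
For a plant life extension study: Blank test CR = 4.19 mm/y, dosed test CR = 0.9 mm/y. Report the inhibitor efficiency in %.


Apply the inhibitor-efficiency definition: IE = (CR_blank − CR_inh)/CR_blank × 100
IE = (4.19 − 0.9) / 4.19 × 100
IE = 3.29 / 4.19 × 100 = 78.5 %

78.5 %


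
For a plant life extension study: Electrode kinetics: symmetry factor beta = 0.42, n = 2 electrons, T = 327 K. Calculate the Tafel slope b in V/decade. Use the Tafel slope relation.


Apply the Tafel slope relation: b = 2.303*R*T/(beta*n*F)
Numerator: 2.303 * 8.314 * 327 = 6261.12
Denominator: 0.42 * 2 * 96485 = 81047.4
b = 6261.12 / 81047.4 = 0.0773 V/decade

0.0773 V/decade


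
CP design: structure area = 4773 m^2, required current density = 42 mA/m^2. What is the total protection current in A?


I = area * current density, then convert mA → A (÷1000)
I = 4773 * 42 / 1000 = 200.47 A

200.47 A


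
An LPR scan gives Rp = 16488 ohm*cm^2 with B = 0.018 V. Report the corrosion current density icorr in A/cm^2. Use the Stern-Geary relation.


Apply the Stern-Geary relation: icorr = B / Rp
icorr = 0.018 / 16488 = 1.092×10^-6 A/cm^2

1.092×10^-6 A/cm^2


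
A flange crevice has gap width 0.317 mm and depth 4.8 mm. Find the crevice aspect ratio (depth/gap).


Aspect ratio = depth / gap
Ratio = 4.8 / 0.317 = 15.1

15.1


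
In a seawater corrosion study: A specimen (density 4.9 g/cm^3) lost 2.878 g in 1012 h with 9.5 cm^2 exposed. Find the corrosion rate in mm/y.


Apply the mm/y weight-loss relation: CR = 87600 * W / (D * A * T)
Numerator: 87600 * 2.878 = 252112.8
Denominator: 4.9 * 9.5 * 1012 = 47108.6
CR = 252112.8 / 47108.6 = 5.35174 mm/y

5.35174 mm/y


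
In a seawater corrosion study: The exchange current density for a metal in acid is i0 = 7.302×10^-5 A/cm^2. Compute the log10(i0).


i0 = 7.302×10^-5 A/cm^2
log10(i0) = -4.137

-4.137


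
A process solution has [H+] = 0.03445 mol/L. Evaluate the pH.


pH = −log10[H+]
pH = −log10(0.03445) = 1.46

1.46


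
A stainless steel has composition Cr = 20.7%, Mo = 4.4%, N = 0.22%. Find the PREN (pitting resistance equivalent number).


Apply the PREN formula: PREN = Cr + 3.3*Mo + 16*N
PREN = 20.7 + 3.3*4.4 + 16*0.22
PREN = 20.7 + 14.52 + 3.52 = 38.74

38.74


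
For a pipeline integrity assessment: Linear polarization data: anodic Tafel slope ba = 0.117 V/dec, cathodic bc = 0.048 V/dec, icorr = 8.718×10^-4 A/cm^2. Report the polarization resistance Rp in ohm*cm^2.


Apply the Stern-Geary equation: Rp = ba*bc / (2.303*icorr*(ba+bc))
ba*bc = 0.117*0.048 = 0.005616
ba+bc = 0.165; 2.303*icorr*(ba+bc) = 2.303*8.718×10^-4*0.165 = 3.3127964×10^-4
Rp = 0.005616 / 3.3127964×10^-4 = 17.0 ohm*cm^2

17.0 ohm*cm^2


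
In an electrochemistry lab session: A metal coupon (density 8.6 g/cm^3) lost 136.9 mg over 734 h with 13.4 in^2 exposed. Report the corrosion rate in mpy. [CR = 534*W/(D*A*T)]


Apply the mpy weight-loss relation: CR = 534 * W / (D * A * T)
Numerator: 534 * 136.9 = 73104.6
Denominator: 8.6 * 13.4 * 734 = 84586.16
CR = 73104.6 / 84586.16 = 0.8643 mpy

0.8643 mpy


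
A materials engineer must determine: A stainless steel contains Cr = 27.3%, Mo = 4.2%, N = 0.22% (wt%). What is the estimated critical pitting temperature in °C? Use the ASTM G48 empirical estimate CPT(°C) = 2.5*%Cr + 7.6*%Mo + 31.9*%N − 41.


Apply the ASTM G48 empirical CPT estimate: CPT(°C) = 2.5*%Cr + 7.6*%Mo + 31.9*%N − 41
2.5*27.3 = 68.25; 7.6*4.2 = 31.92; 31.9*0.22 = 7.018
CPT = 68.25 + 31.92 + 7.018 − 41 = 66.188 °C
Rounded to 0.1 °C: CPT ≈ 66.2 °C

66.2 °C


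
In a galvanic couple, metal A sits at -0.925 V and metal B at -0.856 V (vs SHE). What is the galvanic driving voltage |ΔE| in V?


Driving voltage is the absolute potential difference.
|ΔE| = |-0.925 − (-0.856)| = 0.069 V

0.069 V


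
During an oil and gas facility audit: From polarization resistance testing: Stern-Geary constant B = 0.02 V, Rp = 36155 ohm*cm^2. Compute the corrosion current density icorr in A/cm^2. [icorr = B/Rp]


Apply the Stern-Geary relation: icorr = B / Rp
icorr = 0.02 / 36155 = 5.532×10^-7 A/cm^2

5.532×10^-7 A/cm^2


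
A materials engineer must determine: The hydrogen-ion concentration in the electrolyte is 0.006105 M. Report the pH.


pH = −log10[H+]
pH = −log10(0.006105) = 2.21

2.21


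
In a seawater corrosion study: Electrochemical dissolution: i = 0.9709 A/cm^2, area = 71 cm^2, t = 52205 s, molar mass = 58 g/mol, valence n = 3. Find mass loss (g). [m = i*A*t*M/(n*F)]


Apply Faraday's law: m = i*A*t*M / (n*F)
Total charge passed Q = i*A*t = 0.9709*71*52205 = 3598694.2495 C
m = Q*M/(n*F) = 3598694.2495*58/(3*96485) = 721.094 g

721.094 g


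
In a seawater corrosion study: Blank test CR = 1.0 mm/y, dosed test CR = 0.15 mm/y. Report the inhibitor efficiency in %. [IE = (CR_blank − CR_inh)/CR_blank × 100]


Apply the inhibitor-efficiency definition: IE = (CR_blank − CR_inh)/CR_blank × 100
IE = (1.0 − 0.15) / 1.0 × 100
IE = 0.85 / 1.0 × 100 = 85.0 %

85.0 %


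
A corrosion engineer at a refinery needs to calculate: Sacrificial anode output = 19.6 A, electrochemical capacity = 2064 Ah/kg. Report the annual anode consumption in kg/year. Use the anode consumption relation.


Annual consumption = current * hours per year / capacity
Rate = 19.6 * 8760 / 2064 = 83.2 kg/year

83.2 kg/year


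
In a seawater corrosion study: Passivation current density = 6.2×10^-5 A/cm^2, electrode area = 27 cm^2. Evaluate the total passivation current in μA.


I = i_pass * A, then convert A → μA (×10^6)
I = 6.2×10^-5 * 27 * 10^6 = 1674.0 μA

1674.0 μA


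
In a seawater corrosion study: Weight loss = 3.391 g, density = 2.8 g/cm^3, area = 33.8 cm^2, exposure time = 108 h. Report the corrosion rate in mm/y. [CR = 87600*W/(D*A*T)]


Apply the mm/y weight-loss relation: CR = 87600 * W / (D * A * T)
Numerator: 87600 * 3.391 = 297051.6
Denominator: 2.8 * 33.8 * 108 = 10221.12
CR = 297051.6 / 10221.12 = 29.062529 mm/y

29.062529 mm/y


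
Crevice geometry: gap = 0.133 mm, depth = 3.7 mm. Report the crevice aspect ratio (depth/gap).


Aspect ratio = depth / gap
Ratio = 3.7 / 0.133 = 27.8

27.8


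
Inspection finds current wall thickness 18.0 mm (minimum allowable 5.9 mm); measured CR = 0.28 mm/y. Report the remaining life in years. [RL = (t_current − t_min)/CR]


Apply the remaining-life relation: RL = (t_current − t_min) / CR
RL = (18.0 − 5.9) / 0.28 = 12.1 / 0.28 = 43.2 years

43.2 years


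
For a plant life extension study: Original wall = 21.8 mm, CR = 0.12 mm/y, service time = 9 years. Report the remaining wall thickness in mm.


Remaining wall = original − CR × time
t = 21.8 − 0.12*9 = 21.8 − 1.08 = 20.72 mm

20.72 mm


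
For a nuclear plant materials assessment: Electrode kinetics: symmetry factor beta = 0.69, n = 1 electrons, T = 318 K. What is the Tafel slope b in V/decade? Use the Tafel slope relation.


Apply the Tafel slope relation: b = 2.303*R*T/(beta*n*F)
Numerator: 2.303 * 8.314 * 318 = 6088.79
Denominator: 0.69 * 1 * 96485 = 66574.65
b = 6088.79 / 66574.65 = 0.091 V/decade

0.091 V/decade


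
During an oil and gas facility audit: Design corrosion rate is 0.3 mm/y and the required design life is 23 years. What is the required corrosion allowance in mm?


Corrosion allowance = CR × design life
CA = 0.3 * 23 = 6.9 mm

6.9 mm


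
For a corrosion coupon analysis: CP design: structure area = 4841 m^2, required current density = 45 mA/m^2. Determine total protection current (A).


I = area * current density, then convert mA → A (÷1000)
I = 4841 * 45 / 1000 = 217.85 A

217.85 A


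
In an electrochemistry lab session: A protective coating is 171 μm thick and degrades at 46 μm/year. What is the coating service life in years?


Service life = thickness / degradation rate
Life = 171 / 46 = 3.7 years

3.7 years


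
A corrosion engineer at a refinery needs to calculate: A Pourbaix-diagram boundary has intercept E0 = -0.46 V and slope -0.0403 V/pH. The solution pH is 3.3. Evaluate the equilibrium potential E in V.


Apply the Pourbaix line equation: E = E0 + slope*pH
E = -0.46 + (-0.0403)*3.3 = -0.46 + (-0.13299) = -0.59299 V
Rounded to 4 decimal places: E = -0.5930 V

-0.5930 V


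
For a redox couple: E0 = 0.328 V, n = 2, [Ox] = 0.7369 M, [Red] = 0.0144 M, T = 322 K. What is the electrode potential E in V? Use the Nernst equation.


Apply the Nernst equation: E = E0 + (RT/nF)*ln([Ox]/[Red])
Step 1: RT/nF = 8.314*322/(2*96485) = 0.01387318 V
Step 2: [Ox]/[Red] = 0.7369/0.0144 = 51.173611
Step 3: ln(51.173611) = 3.935224
Step 4: correction = 0.01387318 * 3.935224 = 0.0546 V
E = 0.328 + 0.0546 = 0.3826 V

0.3826 V


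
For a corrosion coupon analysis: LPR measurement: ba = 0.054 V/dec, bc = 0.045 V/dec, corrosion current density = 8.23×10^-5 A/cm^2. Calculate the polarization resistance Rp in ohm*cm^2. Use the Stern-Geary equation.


Apply the Stern-Geary equation: Rp = ba*bc / (2.303*icorr*(ba+bc))
ba*bc = 0.054*0.045 = 0.00243
ba+bc = 0.099; 2.303*icorr*(ba+bc) = 2.303*8.23×10^-5*0.099 = 1.8764153×10^-5
Rp = 0.00243 / 1.8764153×10^-5 = 129.5 ohm*cm^2

129.5 ohm*cm^2


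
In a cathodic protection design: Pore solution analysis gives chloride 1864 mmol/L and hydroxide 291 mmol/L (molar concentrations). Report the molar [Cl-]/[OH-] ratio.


Threshold parameter = [Cl-] / [OH-] (molar basis; both in mmol/L, so units cancel)
Ratio = 1864 / 291 = 6.41

6.41


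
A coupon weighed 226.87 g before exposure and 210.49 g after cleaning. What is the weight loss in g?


Weight loss = initial − final
WL = 226.87 − 210.49 = 16.38 g

16.38 g


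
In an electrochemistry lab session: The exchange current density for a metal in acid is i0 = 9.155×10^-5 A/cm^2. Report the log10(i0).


i0 = 9.155×10^-5 A/cm^2
log10(i0) = -4.038

-4.038


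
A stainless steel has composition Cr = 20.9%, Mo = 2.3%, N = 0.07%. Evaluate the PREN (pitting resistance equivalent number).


Apply the PREN formula: PREN = Cr + 3.3*Mo + 16*N
PREN = 20.9 + 3.3*2.3 + 16*0.07
PREN = 20.9 + 7.59 + 1.12 = 29.61

29.61


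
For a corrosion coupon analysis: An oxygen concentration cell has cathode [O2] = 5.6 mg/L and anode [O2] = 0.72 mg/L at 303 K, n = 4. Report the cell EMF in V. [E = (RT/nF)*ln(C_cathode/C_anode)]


Apply the Nernst concentration-cell relation: E = (RT/nF)*ln(C_cathode/C_anode)
RT/nF = 8.314*303/(4*96485) = 0.00652729 V
ln(5.6/0.72) = 2.05127
E = 0.00652729 * 2.05127 = 0.01339 V

0.01339 V


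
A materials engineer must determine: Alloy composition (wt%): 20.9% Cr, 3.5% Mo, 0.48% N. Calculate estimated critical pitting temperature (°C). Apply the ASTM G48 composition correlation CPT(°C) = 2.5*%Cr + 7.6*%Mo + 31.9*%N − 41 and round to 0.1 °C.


Apply the ASTM G48 empirical CPT estimate: CPT(°C) = 2.5*%Cr + 7.6*%Mo + 31.9*%N − 41
2.5*20.9 = 52.25; 7.6*3.5 = 26.6; 31.9*0.48 = 15.312
CPT = 52.25 + 26.6 + 15.312 − 41 = 53.162 °C
Rounded to 0.1 °C: CPT ≈ 53.2 °C

53.2 °C


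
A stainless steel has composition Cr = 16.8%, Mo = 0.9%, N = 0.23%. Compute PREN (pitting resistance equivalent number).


Apply the PREN formula: PREN = Cr + 3.3*Mo + 16*N
PREN = 16.8 + 3.3*0.9 + 16*0.23
PREN = 16.8 + 2.97 + 3.68 = 23.45

23.45


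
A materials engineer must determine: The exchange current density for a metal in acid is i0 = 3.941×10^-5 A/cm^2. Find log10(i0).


i0 = 3.941×10^-5 A/cm^2
log10(i0) = -4.404

-4.404


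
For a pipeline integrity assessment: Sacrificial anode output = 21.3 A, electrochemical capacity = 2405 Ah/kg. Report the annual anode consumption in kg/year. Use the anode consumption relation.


Annual consumption = current * hours per year / capacity
Rate = 21.3 * 8760 / 2405 = 77.6 kg/year

77.6 kg/year


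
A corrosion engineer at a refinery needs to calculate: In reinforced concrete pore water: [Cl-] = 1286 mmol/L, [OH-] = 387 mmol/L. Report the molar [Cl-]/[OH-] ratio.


Threshold parameter = [Cl-] / [OH-] (molar basis; both in mmol/L, so units cancel)
Ratio = 1286 / 387 = 3.32

3.32


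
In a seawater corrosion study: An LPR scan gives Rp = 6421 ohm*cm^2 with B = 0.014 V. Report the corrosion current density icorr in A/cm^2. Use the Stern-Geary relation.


Apply the Stern-Geary relation: icorr = B / Rp
icorr = 0.014 / 6421 = 2.18×10^-6 A/cm^2

2.18×10^-6 A/cm^2


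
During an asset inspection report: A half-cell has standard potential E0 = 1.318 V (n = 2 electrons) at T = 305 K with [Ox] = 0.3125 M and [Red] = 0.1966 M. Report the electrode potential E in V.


Apply the Nernst equation: E = E0 + (RT/nF)*ln([Ox]/[Red])
Step 1: RT/nF = 8.314*305/(2*96485) = 0.01314075 V
Step 2: [Ox]/[Red] = 0.3125/0.1966 = 1.589522
Step 3: ln(1.589522) = 0.463433
Step 4: correction = 0.01314075 * 0.463433 = 0.0061 V
E = 1.318 + 0.0061 = 1.3241 V

1.3241 V


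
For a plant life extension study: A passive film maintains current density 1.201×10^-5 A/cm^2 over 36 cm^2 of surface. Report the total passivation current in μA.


I = i_pass * A, then convert A → μA (×10^6)
I = 1.201×10^-5 * 36 * 10^6 = 432.36 μA

432.36 μA


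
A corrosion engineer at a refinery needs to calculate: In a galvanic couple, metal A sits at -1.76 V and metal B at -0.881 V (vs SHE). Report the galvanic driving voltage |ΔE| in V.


Driving voltage is the absolute potential difference.
|ΔE| = |-1.76 − (-0.881)| = 0.879 V

0.879 V


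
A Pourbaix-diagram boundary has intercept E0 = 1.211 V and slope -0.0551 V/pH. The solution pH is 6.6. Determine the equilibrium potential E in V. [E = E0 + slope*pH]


Apply the Pourbaix line equation: E = E0 + slope*pH
E = 1.211 + (-0.0551)*6.6 = 1.211 + (-0.36366) = 0.84734 V
Rounded to 3 decimal places: E = 0.847 V

0.847 V


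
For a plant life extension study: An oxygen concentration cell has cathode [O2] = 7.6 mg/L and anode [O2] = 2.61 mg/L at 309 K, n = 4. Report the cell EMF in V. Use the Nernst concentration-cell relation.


Apply the Nernst concentration-cell relation: E = (RT/nF)*ln(C_cathode/C_anode)
RT/nF = 8.314*309/(4*96485) = 0.00665654 V
ln(7.6/2.61) = 1.0688
E = 0.00665654 * 1.0688 = 0.00711 V

0.00711 V


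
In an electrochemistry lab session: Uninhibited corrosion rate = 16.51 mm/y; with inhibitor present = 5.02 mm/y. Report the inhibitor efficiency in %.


Apply the inhibitor-efficiency definition: IE = (CR_blank − CR_inh)/CR_blank × 100
IE = (16.51 − 5.02) / 16.51 × 100
IE = 11.49 / 16.51 × 100 = 69.6 %

69.6 %


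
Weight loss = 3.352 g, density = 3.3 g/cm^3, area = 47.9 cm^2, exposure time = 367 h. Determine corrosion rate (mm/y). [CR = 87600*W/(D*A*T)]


Apply the mm/y weight-loss relation: CR = 87600 * W / (D * A * T)
Numerator: 87600 * 3.352 = 293635.2
Denominator: 3.3 * 47.9 * 367 = 58011.69
CR = 293635.2 / 58011.69 = 5.0617 mm/y

5.0617 mm/y


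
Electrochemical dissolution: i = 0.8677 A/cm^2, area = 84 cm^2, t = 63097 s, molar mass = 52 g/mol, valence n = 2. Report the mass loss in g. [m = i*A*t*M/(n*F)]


Apply Faraday's law: m = i*A*t*M / (n*F)
Total charge passed Q = i*A*t = 0.8677*84*63097 = 4598938.4196 C
m = Q*M/(n*F) = 4598938.4196*52/(2*96485) = 1239.2849 g

1239.2849 g


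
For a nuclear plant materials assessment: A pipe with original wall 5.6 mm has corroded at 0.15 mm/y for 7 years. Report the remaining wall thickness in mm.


Remaining wall = original − CR × time
t = 5.6 − 0.15*7 = 5.6 − 1.05 = 4.55 mm

4.55 mm


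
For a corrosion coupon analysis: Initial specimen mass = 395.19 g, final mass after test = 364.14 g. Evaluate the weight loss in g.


Weight loss = initial − final
WL = 395.19 − 364.14 = 31.05 g

31.05 g


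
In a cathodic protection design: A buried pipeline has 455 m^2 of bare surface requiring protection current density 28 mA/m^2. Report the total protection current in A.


I = area * current density, then convert mA → A (÷1000)
I = 455 * 28 / 1000 = 12.74 A

12.74 A


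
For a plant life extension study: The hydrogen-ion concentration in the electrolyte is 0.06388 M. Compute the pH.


pH = −log10[H+]
pH = −log10(0.06388) = 1.19

1.19


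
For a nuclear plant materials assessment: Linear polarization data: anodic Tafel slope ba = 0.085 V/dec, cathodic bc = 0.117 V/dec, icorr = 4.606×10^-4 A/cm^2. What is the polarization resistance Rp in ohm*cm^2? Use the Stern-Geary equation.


Apply the Stern-Geary equation: Rp = ba*bc / (2.303*icorr*(ba+bc))
ba*bc = 0.085*0.117 = 0.009945
ba+bc = 0.202; 2.303*icorr*(ba+bc) = 2.303*4.606×10^-4*0.202 = 2.1427388×10^-4
Rp = 0.009945 / 2.1427388×10^-4 = 46.4 ohm*cm^2

46.4 ohm*cm^2


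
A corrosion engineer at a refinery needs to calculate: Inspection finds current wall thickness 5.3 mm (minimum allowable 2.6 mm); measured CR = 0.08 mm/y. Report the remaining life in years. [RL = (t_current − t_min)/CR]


Apply the remaining-life relation: RL = (t_current − t_min) / CR
RL = (5.3 − 2.6) / 0.08 = 2.7 / 0.08 = 33.8 years

33.8 years


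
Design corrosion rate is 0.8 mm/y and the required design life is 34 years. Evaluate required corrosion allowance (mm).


Corrosion allowance = CR × design life
CA = 0.8 * 34 = 27.2 mm

27.2 mm


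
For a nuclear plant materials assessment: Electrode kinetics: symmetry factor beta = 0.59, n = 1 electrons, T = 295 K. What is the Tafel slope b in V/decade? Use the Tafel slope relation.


Apply the Tafel slope relation: b = 2.303*R*T/(beta*n*F)
Numerator: 2.303 * 8.314 * 295 = 5648.41
Denominator: 0.59 * 1 * 96485 = 56926.15
b = 5648.41 / 56926.15 = 0.099 V/decade

0.099 V/decade


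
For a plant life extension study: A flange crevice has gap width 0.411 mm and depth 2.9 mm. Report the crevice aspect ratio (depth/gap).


Aspect ratio = depth / gap
Ratio = 2.9 / 0.411 = 7.1

7.1


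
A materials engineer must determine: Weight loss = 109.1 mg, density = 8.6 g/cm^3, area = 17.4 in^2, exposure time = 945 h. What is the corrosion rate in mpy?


Apply the mpy weight-loss relation: CR = 534 * W / (D * A * T)
Numerator: 534 * 109.1 = 58259.4
Denominator: 8.6 * 17.4 * 945 = 141409.8
CR = 58259.4 / 141409.8 = 0.41199 mpy

0.41199 mpy


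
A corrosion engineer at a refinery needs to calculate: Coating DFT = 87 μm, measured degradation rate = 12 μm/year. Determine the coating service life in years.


Service life = thickness / degradation rate
Life = 87 / 12 = 7.3 years

7.3 years


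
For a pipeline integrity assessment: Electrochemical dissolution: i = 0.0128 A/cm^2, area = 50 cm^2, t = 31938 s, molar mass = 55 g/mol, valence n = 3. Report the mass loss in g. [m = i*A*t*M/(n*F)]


Apply Faraday's law: m = i*A*t*M / (n*F)
Total charge passed Q = i*A*t = 0.0128*50*31938 = 20440.32 C
m = Q*M/(n*F) = 20440.32*55/(3*96485) = 3.88391 g

3.88391 g


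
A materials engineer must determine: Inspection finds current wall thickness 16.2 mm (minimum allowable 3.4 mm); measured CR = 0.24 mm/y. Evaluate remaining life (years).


Apply the remaining-life relation: RL = (t_current − t_min) / CR
RL = (16.2 − 3.4) / 0.24 = 12.8 / 0.24 = 53.3 years

53.3 years


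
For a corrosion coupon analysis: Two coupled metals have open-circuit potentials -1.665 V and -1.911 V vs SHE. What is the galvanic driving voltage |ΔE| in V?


Driving voltage is the absolute potential difference.
|ΔE| = |-1.665 − (-1.911)| = 0.246 V

0.246 V


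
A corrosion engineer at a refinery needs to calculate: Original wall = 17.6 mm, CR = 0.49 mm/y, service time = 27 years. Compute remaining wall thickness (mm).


Remaining wall = original − CR × time
t = 17.6 − 0.49*27 = 17.6 − 13.23 = 4.37 mm

4.37 mm


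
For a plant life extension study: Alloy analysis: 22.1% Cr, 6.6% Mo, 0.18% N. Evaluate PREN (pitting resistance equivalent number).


Apply the PREN formula: PREN = Cr + 3.3*Mo + 16*N
PREN = 22.1 + 3.3*6.6 + 16*0.18
PREN = 22.1 + 21.78 + 2.88 = 46.76

46.76


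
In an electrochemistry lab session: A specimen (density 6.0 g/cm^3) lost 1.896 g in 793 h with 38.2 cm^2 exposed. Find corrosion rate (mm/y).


Apply the mm/y weight-loss relation: CR = 87600 * W / (D * A * T)
Numerator: 87600 * 1.896 = 166089.6
Denominator: 6.0 * 38.2 * 793 = 181755.6
CR = 166089.6 / 181755.6 = 0.91381 mm/y

0.91381 mm/y


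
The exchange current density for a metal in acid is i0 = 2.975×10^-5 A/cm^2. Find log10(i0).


i0 = 2.975×10^-5 A/cm^2
log10(i0) = -4.527

-4.527


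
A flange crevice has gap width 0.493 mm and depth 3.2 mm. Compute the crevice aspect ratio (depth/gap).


Aspect ratio = depth / gap
Ratio = 3.2 / 0.493 = 6.5

6.5


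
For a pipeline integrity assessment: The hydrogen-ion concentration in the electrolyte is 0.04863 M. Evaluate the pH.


pH = −log10[H+]
pH = −log10(0.04863) = 1.31

1.31


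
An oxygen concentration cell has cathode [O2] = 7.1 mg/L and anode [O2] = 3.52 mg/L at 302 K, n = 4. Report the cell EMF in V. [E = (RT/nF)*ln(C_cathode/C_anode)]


Apply the Nernst concentration-cell relation: E = (RT/nF)*ln(C_cathode/C_anode)
RT/nF = 8.314*302/(4*96485) = 0.00650575 V
ln(7.1/3.52) = 0.70163
E = 0.00650575 * 0.70163 = 0.00456 V

0.00456 V


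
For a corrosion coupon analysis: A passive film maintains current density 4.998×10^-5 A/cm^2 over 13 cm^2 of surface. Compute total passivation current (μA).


I = i_pass * A, then convert A → μA (×10^6)
I = 4.998×10^-5 * 13 * 10^6 = 649.74 μA

649.74 μA


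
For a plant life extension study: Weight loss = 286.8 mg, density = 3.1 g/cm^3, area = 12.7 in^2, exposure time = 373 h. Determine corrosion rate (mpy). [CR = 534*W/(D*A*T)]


Apply the mpy weight-loss relation: CR = 534 * W / (D * A * T)
Numerator: 534 * 286.8 = 153151.2
Denominator: 3.1 * 12.7 * 373 = 14685.01
CR = 153151.2 / 14685.01 = 10.429 mpy

10.429 mpy


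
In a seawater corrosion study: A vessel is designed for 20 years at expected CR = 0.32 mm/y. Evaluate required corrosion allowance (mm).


Corrosion allowance = CR × design life
CA = 0.32 * 20 = 6.4 mm

6.4 mm


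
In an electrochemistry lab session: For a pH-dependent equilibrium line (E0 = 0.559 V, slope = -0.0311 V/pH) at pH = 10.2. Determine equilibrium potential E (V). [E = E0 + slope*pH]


Apply the Pourbaix line equation: E = E0 + slope*pH
E = 0.559 + (-0.0311)*10.2 = 0.559 + (-0.31722) = 0.24178 V
Rounded to 4 decimal places: E = 0.2418 V

0.2418 V


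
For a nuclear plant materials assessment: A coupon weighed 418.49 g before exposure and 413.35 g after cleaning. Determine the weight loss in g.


Weight loss = initial − final
WL = 418.49 − 413.35 = 5.14 g

5.14 g


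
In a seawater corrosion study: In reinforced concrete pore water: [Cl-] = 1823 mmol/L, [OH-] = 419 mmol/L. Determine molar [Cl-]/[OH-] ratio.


Threshold parameter = [Cl-] / [OH-] (molar basis; both in mmol/L, so units cancel)
Ratio = 1823 / 419 = 4.35

4.35


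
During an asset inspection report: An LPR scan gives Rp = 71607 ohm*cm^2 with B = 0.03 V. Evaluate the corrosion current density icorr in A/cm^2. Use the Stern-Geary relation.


Apply the Stern-Geary relation: icorr = B / Rp
icorr = 0.03 / 71607 = 4.19×10^-7 A/cm^2

4.19×10^-7 A/cm^2


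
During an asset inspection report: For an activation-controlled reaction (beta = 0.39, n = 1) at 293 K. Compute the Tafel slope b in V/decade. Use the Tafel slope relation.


Apply the Tafel slope relation: b = 2.303*R*T/(beta*n*F)
Numerator: 2.303 * 8.314 * 293 = 5610.11
Denominator: 0.39 * 1 * 96485 = 37629.15
b = 5610.11 / 37629.15 = 0.1491 V/decade

0.1491 V/decade


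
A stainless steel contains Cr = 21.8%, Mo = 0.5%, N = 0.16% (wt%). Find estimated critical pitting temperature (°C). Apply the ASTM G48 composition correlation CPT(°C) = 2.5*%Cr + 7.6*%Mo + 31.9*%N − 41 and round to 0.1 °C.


Apply the ASTM G48 empirical CPT estimate: CPT(°C) = 2.5*%Cr + 7.6*%Mo + 31.9*%N − 41
2.5*21.8 = 54.5; 7.6*0.5 = 3.8; 31.9*0.16 = 5.104
CPT = 54.5 + 3.8 + 5.104 − 41 = 22.404 °C
Rounded to 0.1 °C: CPT ≈ 22.4 °C

22.4 °C


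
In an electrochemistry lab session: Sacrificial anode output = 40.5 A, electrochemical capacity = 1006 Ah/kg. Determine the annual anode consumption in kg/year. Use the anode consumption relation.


Annual consumption = current * hours per year / capacity
Rate = 40.5 * 8760 / 1006 = 352.7 kg/year

352.7 kg/year
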